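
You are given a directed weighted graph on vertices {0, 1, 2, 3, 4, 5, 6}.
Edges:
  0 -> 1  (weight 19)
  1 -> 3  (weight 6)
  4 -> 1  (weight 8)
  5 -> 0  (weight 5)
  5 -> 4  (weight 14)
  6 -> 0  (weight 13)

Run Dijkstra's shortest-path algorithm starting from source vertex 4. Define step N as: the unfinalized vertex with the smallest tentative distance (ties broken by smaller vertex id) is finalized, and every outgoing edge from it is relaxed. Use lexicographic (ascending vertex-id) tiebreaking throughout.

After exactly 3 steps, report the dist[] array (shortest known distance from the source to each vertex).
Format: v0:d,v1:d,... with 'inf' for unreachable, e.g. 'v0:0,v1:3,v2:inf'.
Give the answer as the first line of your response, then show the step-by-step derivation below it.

v0:inf,v1:8,v2:inf,v3:14,v4:0,v5:inf,v6:inf

step 1: dist = v0:inf,v1:8,v2:inf,v3:inf,v4:0,v5:inf,v6:inf
step 2: dist = v0:inf,v1:8,v2:inf,v3:14,v4:0,v5:inf,v6:inf
step 3: dist = v0:inf,v1:8,v2:inf,v3:14,v4:0,v5:inf,v6:inf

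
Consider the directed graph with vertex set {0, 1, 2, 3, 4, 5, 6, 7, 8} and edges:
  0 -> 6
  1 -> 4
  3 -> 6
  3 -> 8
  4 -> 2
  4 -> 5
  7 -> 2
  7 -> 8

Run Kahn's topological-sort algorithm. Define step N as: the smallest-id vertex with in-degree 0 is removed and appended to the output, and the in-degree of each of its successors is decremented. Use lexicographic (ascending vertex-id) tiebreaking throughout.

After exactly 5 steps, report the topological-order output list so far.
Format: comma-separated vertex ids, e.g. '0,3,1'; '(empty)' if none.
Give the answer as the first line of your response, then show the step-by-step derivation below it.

0,1,3,4,5

step 1: output 0; order=[0]; indeg=(0,0,2,0,1,1,1,0,2)
step 2: output 1; order=[0,1]; indeg=(0,0,2,0,0,1,1,0,2)
step 3: output 3; order=[0,1,3]; indeg=(0,0,2,0,0,1,0,0,1)
step 4: output 4; order=[0,1,3,4]; indeg=(0,0,1,0,0,0,0,0,1)
step 5: output 5; order=[0,1,3,4,5]; indeg=(0,0,1,0,0,0,0,0,1)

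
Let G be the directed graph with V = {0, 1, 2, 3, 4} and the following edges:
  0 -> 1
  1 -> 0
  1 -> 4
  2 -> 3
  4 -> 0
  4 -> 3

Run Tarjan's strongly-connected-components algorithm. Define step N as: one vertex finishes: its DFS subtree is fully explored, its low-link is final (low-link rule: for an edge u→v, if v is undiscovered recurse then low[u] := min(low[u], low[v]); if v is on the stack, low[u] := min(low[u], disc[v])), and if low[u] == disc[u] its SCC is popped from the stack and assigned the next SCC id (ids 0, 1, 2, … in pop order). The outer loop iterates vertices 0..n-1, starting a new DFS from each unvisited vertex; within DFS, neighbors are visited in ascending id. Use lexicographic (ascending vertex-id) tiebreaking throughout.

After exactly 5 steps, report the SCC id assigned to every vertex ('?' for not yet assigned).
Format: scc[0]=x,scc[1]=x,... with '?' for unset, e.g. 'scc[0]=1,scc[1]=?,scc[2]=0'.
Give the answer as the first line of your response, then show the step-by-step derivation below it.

scc[0]=1,scc[1]=1,scc[2]=2,scc[3]=0,scc[4]=1

step 1: low=(low[0]=0,low[1]=0,low[2]=?,low[3]=3,low[4]=0); scc=(scc[0]=?,scc[1]=?,scc[2]=?,scc[3]=0,scc[4]=?)
step 2: low=(low[0]=0,low[1]=0,low[2]=?,low[3]=3,low[4]=0); scc=(scc[0]=?,scc[1]=?,scc[2]=?,scc[3]=0,scc[4]=?)
step 3: low=(low[0]=0,low[1]=0,low[2]=?,low[3]=3,low[4]=0); scc=(scc[0]=?,scc[1]=?,scc[2]=?,scc[3]=0,scc[4]=?)
step 4: low=(low[0]=0,low[1]=0,low[2]=?,low[3]=3,low[4]=0); scc=(scc[0]=1,scc[1]=1,scc[2]=?,scc[3]=0,scc[4]=1)
step 5: low=(low[0]=0,low[1]=0,low[2]=4,low[3]=3,low[4]=0); scc=(scc[0]=1,scc[1]=1,scc[2]=2,scc[3]=0,scc[4]=1)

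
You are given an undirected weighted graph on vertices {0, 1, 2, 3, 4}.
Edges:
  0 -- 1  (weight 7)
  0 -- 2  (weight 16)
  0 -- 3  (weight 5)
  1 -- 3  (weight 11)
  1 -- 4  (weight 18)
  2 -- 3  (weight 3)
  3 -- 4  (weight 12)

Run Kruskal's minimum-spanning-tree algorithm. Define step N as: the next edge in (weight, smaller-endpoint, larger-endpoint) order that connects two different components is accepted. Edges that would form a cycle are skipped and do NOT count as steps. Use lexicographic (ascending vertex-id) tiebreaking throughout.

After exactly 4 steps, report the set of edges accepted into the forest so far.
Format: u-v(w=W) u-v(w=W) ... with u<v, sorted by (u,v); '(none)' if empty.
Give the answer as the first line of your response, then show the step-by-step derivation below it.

0-1(w=7) 0-3(w=5) 2-3(w=3) 3-4(w=12)

step 1: add edge 2-3 (w=3); MST = {2-3(w=3)}
step 2: add edge 0-3 (w=5); MST = {0-3(w=5) 2-3(w=3)}
step 3: add edge 0-1 (w=7); MST = {0-1(w=7) 0-3(w=5) 2-3(w=3)}
step 4: add edge 3-4 (w=12); MST = {0-1(w=7) 0-3(w=5) 2-3(w=3) 3-4(w=12)}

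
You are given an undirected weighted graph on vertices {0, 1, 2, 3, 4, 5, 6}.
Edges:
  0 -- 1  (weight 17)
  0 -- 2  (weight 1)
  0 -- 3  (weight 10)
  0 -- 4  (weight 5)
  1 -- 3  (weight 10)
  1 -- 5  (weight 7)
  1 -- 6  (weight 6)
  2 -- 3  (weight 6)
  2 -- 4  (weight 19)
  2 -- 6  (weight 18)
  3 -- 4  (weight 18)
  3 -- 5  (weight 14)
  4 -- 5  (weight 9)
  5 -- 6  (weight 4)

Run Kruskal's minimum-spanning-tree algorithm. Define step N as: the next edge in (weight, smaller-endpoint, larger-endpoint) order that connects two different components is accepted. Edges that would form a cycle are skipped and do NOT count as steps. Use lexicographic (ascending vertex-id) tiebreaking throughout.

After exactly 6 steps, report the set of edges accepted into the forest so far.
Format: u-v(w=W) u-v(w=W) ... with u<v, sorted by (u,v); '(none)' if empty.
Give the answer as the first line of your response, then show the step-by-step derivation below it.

0-2(w=1) 0-4(w=5) 1-6(w=6) 2-3(w=6) 4-5(w=9) 5-6(w=4)

step 1: add edge 0-2 (w=1); MST = {0-2(w=1)}
step 2: add edge 5-6 (w=4); MST = {0-2(w=1) 5-6(w=4)}
step 3: add edge 0-4 (w=5); MST = {0-2(w=1) 0-4(w=5) 5-6(w=4)}
step 4: add edge 1-6 (w=6); MST = {0-2(w=1) 0-4(w=5) 1-6(w=6) 5-6(w=4)}
step 5: add edge 2-3 (w=6); MST = {0-2(w=1) 0-4(w=5) 1-6(w=6) 2-3(w=6) 5-6(w=4)}
step 6: add edge 4-5 (w=9); MST = {0-2(w=1) 0-4(w=5) 1-6(w=6) 2-3(w=6) 4-5(w=9) 5-6(w=4)}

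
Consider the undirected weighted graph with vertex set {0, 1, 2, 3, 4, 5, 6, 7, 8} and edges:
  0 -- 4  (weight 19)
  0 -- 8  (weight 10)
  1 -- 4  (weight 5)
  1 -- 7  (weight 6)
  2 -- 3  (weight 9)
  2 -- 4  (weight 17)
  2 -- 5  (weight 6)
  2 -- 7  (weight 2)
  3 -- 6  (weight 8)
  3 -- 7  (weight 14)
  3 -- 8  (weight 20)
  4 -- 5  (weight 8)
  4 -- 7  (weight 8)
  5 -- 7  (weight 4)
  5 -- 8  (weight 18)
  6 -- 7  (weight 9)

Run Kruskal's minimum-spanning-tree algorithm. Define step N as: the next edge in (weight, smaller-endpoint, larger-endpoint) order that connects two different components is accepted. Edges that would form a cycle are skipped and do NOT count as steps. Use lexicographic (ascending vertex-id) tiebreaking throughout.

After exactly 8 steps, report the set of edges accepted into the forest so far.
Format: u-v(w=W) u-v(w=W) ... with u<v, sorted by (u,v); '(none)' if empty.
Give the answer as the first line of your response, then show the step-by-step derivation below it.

0-8(w=10) 1-4(w=5) 1-7(w=6) 2-3(w=9) 2-7(w=2) 3-6(w=8) 5-7(w=4) 5-8(w=18)

step 1: add edge 2-7 (w=2); MST = {2-7(w=2)}
step 2: add edge 5-7 (w=4); MST = {2-7(w=2) 5-7(w=4)}
step 3: add edge 1-4 (w=5); MST = {1-4(w=5) 2-7(w=2) 5-7(w=4)}
step 4: add edge 1-7 (w=6); MST = {1-4(w=5) 1-7(w=6) 2-7(w=2) 5-7(w=4)}
step 5: add edge 3-6 (w=8); MST = {1-4(w=5) 1-7(w=6) 2-7(w=2) 3-6(w=8) 5-7(w=4)}
step 6: add edge 2-3 (w=9); MST = {1-4(w=5) 1-7(w=6) 2-3(w=9) 2-7(w=2) 3-6(w=8) 5-7(w=4)}
step 7: add edge 0-8 (w=10); MST = {0-8(w=10) 1-4(w=5) 1-7(w=6) 2-3(w=9) 2-7(w=2) 3-6(w=8) 5-7(w=4)}
step 8: add edge 5-8 (w=18); MST = {0-8(w=10) 1-4(w=5) 1-7(w=6) 2-3(w=9) 2-7(w=2) 3-6(w=8) 5-7(w=4) 5-8(w=18)}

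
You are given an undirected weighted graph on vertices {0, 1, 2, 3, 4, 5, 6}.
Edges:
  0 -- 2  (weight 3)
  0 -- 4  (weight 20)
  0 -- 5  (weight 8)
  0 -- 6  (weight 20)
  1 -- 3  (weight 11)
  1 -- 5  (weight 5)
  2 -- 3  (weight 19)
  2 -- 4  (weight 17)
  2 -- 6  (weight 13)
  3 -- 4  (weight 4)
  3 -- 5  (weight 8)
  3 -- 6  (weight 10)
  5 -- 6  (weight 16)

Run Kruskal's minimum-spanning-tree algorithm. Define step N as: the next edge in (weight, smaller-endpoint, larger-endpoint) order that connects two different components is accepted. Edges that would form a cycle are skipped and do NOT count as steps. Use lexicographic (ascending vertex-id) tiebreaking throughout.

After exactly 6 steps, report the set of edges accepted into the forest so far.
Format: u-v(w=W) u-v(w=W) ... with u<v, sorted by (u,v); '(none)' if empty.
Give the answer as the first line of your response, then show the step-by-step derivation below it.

0-2(w=3) 0-5(w=8) 1-5(w=5) 3-4(w=4) 3-5(w=8) 3-6(w=10)

step 1: add edge 0-2 (w=3); MST = {0-2(w=3)}
step 2: add edge 3-4 (w=4); MST = {0-2(w=3) 3-4(w=4)}
step 3: add edge 1-5 (w=5); MST = {0-2(w=3) 1-5(w=5) 3-4(w=4)}
step 4: add edge 0-5 (w=8); MST = {0-2(w=3) 0-5(w=8) 1-5(w=5) 3-4(w=4)}
step 5: add edge 3-5 (w=8); MST = {0-2(w=3) 0-5(w=8) 1-5(w=5) 3-4(w=4) 3-5(w=8)}
step 6: add edge 3-6 (w=10); MST = {0-2(w=3) 0-5(w=8) 1-5(w=5) 3-4(w=4) 3-5(w=8) 3-6(w=10)}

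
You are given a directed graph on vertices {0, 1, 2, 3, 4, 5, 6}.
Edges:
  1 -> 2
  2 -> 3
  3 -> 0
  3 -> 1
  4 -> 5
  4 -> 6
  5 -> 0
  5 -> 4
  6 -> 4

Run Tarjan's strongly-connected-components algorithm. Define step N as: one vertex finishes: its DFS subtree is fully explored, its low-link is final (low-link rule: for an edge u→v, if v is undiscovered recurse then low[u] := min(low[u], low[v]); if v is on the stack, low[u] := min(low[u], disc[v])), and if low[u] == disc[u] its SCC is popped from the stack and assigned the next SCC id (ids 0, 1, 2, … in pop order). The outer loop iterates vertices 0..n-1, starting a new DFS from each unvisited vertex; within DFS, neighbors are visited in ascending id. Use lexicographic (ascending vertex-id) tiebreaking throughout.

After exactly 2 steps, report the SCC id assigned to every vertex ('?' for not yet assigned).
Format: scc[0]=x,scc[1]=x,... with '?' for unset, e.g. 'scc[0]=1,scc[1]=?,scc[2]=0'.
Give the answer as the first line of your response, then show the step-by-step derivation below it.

scc[0]=0,scc[1]=?,scc[2]=?,scc[3]=?,scc[4]=?,scc[5]=?,scc[6]=?

step 1: low=(low[0]=0,low[1]=?,low[2]=?,low[3]=?,low[4]=?,low[5]=?,low[6]=?); scc=(scc[0]=0,scc[1]=?,scc[2]=?,scc[3]=?,scc[4]=?,scc[5]=?,scc[6]=?)
step 2: low=(low[0]=0,low[1]=1,low[2]=2,low[3]=1,low[4]=?,low[5]=?,low[6]=?); scc=(scc[0]=0,scc[1]=?,scc[2]=?,scc[3]=?,scc[4]=?,scc[5]=?,scc[6]=?)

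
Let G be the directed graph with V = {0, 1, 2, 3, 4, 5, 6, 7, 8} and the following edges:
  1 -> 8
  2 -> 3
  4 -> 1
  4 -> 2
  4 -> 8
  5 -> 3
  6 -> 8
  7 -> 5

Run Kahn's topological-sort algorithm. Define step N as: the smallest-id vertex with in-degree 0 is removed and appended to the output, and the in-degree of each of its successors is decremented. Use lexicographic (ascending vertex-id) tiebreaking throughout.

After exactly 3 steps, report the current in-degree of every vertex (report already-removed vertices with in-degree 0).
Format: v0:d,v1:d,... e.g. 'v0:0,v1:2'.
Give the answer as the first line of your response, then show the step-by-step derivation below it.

v0:0,v1:0,v2:0,v3:2,v4:0,v5:1,v6:0,v7:0,v8:1

step 1: output 0; order=[0]; indeg=(0,1,1,2,0,1,0,0,3)
step 2: output 4; order=[0,4]; indeg=(0,0,0,2,0,1,0,0,2)
step 3: output 1; order=[0,4,1]; indeg=(0,0,0,2,0,1,0,0,1)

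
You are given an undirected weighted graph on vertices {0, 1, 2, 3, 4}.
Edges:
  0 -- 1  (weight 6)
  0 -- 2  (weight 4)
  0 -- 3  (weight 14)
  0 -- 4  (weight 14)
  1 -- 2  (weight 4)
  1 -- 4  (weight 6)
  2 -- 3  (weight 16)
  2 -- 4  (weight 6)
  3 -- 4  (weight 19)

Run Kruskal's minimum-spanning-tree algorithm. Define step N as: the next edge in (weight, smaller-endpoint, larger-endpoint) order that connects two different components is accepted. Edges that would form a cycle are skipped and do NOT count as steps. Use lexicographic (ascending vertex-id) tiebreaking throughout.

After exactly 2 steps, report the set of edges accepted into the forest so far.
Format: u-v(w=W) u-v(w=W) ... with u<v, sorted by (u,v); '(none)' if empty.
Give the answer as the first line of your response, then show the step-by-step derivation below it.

0-2(w=4) 1-2(w=4)

step 1: add edge 0-2 (w=4); MST = {0-2(w=4)}
step 2: add edge 1-2 (w=4); MST = {0-2(w=4) 1-2(w=4)}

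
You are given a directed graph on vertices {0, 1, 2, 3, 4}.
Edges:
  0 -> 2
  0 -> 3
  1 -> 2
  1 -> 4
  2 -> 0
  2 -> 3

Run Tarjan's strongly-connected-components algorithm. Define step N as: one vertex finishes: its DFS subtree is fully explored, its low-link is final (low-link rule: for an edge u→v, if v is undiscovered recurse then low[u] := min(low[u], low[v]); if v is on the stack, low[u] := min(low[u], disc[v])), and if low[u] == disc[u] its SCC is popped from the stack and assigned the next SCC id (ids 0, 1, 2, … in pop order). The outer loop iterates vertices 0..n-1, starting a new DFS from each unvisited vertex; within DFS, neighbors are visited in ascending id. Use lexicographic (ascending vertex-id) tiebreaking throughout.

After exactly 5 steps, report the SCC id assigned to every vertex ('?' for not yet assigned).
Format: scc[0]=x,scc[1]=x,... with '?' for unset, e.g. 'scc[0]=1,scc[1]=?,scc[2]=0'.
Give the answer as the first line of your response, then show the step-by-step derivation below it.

scc[0]=1,scc[1]=3,scc[2]=1,scc[3]=0,scc[4]=2

step 1: low=(low[0]=0,low[1]=?,low[2]=0,low[3]=2,low[4]=?); scc=(scc[0]=?,scc[1]=?,scc[2]=?,scc[3]=0,scc[4]=?)
step 2: low=(low[0]=0,low[1]=?,low[2]=0,low[3]=2,low[4]=?); scc=(scc[0]=?,scc[1]=?,scc[2]=?,scc[3]=0,scc[4]=?)
step 3: low=(low[0]=0,low[1]=?,low[2]=0,low[3]=2,low[4]=?); scc=(scc[0]=1,scc[1]=?,scc[2]=1,scc[3]=0,scc[4]=?)
step 4: low=(low[0]=0,low[1]=3,low[2]=0,low[3]=2,low[4]=4); scc=(scc[0]=1,scc[1]=?,scc[2]=1,scc[3]=0,scc[4]=2)
step 5: low=(low[0]=0,low[1]=3,low[2]=0,low[3]=2,low[4]=4); scc=(scc[0]=1,scc[1]=3,scc[2]=1,scc[3]=0,scc[4]=2)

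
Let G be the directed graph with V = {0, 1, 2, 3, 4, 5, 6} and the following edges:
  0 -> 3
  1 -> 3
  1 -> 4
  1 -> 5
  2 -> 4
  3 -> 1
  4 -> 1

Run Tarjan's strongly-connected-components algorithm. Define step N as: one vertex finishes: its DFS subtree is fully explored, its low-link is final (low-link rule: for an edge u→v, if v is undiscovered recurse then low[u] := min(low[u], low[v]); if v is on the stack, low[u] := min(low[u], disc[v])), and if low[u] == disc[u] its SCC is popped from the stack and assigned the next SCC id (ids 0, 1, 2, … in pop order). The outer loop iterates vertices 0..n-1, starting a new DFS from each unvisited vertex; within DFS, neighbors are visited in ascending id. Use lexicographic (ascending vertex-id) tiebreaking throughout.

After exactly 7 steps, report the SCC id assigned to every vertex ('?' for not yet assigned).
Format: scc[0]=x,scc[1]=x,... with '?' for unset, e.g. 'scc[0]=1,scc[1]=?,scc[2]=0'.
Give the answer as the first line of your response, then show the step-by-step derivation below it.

scc[0]=2,scc[1]=1,scc[2]=3,scc[3]=1,scc[4]=1,scc[5]=0,scc[6]=4

step 1: low=(low[0]=0,low[1]=1,low[2]=?,low[3]=1,low[4]=2,low[5]=?,low[6]=?); scc=(scc[0]=?,scc[1]=?,scc[2]=?,scc[3]=?,scc[4]=?,scc[5]=?,scc[6]=?)
step 2: low=(low[0]=0,low[1]=1,low[2]=?,low[3]=1,low[4]=2,low[5]=4,low[6]=?); scc=(scc[0]=?,scc[1]=?,scc[2]=?,scc[3]=?,scc[4]=?,scc[5]=0,scc[6]=?)
step 3: low=(low[0]=0,low[1]=1,low[2]=?,low[3]=1,low[4]=2,low[5]=4,low[6]=?); scc=(scc[0]=?,scc[1]=?,scc[2]=?,scc[3]=?,scc[4]=?,scc[5]=0,scc[6]=?)
step 4: low=(low[0]=0,low[1]=1,low[2]=?,low[3]=1,low[4]=2,low[5]=4,low[6]=?); scc=(scc[0]=?,scc[1]=1,scc[2]=?,scc[3]=1,scc[4]=1,scc[5]=0,scc[6]=?)
step 5: low=(low[0]=0,low[1]=1,low[2]=?,low[3]=1,low[4]=2,low[5]=4,low[6]=?); scc=(scc[0]=2,scc[1]=1,scc[2]=?,scc[3]=1,scc[4]=1,scc[5]=0,scc[6]=?)
step 6: low=(low[0]=0,low[1]=1,low[2]=5,low[3]=1,low[4]=2,low[5]=4,low[6]=?); scc=(scc[0]=2,scc[1]=1,scc[2]=3,scc[3]=1,scc[4]=1,scc[5]=0,scc[6]=?)
step 7: low=(low[0]=0,low[1]=1,low[2]=5,low[3]=1,low[4]=2,low[5]=4,low[6]=6); scc=(scc[0]=2,scc[1]=1,scc[2]=3,scc[3]=1,scc[4]=1,scc[5]=0,scc[6]=4)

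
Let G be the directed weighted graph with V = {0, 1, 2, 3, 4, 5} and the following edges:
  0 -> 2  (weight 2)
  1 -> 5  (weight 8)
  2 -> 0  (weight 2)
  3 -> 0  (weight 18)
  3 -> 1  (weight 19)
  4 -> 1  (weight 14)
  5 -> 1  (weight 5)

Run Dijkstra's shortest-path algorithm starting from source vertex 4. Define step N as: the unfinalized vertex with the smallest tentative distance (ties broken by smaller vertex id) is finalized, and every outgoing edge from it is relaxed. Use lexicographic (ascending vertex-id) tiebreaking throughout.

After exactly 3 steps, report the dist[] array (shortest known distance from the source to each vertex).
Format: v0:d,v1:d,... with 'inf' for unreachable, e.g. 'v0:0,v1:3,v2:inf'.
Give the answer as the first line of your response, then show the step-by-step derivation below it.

v0:inf,v1:14,v2:inf,v3:inf,v4:0,v5:22

step 1: dist = v0:inf,v1:14,v2:inf,v3:inf,v4:0,v5:inf
step 2: dist = v0:inf,v1:14,v2:inf,v3:inf,v4:0,v5:22
step 3: dist = v0:inf,v1:14,v2:inf,v3:inf,v4:0,v5:22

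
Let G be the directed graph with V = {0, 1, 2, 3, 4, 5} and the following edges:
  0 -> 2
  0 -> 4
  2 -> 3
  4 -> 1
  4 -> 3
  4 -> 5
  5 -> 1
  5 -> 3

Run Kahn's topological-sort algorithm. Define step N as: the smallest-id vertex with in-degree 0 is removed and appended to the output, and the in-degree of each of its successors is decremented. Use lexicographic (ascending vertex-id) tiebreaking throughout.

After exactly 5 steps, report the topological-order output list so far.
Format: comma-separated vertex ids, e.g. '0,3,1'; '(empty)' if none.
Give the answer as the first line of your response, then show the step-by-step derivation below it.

0,2,4,5,1

step 1: output 0; order=[0]; indeg=(0,2,0,3,0,1)
step 2: output 2; order=[0,2]; indeg=(0,2,0,2,0,1)
step 3: output 4; order=[0,2,4]; indeg=(0,1,0,1,0,0)
step 4: output 5; order=[0,2,4,5]; indeg=(0,0,0,0,0,0)
step 5: output 1; order=[0,2,4,5,1]; indeg=(0,0,0,0,0,0)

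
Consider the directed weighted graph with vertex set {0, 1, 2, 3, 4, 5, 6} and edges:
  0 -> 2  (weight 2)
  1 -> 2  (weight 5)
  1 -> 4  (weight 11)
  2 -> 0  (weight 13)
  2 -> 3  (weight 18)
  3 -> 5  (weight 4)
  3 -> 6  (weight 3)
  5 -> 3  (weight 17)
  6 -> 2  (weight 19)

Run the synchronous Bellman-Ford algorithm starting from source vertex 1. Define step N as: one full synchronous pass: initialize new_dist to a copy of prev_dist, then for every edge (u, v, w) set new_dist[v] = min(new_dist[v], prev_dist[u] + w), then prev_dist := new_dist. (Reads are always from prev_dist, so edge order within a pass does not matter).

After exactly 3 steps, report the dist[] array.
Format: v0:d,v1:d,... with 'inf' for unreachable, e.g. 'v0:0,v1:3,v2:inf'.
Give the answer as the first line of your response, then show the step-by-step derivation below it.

v0:18,v1:0,v2:5,v3:23,v4:11,v5:27,v6:26

step 1: dist = v0:inf,v1:0,v2:5,v3:inf,v4:11,v5:inf,v6:inf
step 2: dist = v0:18,v1:0,v2:5,v3:23,v4:11,v5:inf,v6:inf
step 3: dist = v0:18,v1:0,v2:5,v3:23,v4:11,v5:27,v6:26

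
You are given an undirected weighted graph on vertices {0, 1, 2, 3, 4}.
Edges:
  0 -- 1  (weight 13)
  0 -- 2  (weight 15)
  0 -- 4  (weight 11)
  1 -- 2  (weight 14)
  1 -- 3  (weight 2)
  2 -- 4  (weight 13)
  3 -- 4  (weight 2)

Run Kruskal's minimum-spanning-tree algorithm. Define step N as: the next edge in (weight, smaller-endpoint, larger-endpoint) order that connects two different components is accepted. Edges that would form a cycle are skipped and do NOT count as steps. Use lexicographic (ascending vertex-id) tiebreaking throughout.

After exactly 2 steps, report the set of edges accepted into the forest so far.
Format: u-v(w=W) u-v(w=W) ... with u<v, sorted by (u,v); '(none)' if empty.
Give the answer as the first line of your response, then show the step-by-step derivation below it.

1-3(w=2) 3-4(w=2)

step 1: add edge 1-3 (w=2); MST = {1-3(w=2)}
step 2: add edge 3-4 (w=2); MST = {1-3(w=2) 3-4(w=2)}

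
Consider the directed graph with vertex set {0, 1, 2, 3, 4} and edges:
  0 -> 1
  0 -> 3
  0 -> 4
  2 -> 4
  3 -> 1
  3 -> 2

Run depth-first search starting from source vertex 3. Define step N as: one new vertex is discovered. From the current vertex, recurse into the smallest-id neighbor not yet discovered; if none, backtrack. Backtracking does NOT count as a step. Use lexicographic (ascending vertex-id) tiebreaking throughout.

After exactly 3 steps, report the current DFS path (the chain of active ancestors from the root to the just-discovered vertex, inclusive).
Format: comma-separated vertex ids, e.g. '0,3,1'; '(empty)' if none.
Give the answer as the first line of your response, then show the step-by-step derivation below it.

3,2

step 1: discover 3; path=3; order=3
step 2: discover 1; path=3>1; order=3,1
step 3: discover 2; path=3>2; order=3,1,2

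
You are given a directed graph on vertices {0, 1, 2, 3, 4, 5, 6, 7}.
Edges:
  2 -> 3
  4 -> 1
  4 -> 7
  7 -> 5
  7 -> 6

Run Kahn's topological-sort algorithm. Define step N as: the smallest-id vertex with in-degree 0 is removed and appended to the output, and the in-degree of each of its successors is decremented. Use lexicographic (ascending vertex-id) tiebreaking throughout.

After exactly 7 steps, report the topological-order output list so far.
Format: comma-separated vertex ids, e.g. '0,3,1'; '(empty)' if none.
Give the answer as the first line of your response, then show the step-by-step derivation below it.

0,2,3,4,1,7,5

step 1: output 0; order=[0]; indeg=(0,1,0,1,0,1,1,1)
step 2: output 2; order=[0,2]; indeg=(0,1,0,0,0,1,1,1)
step 3: output 3; order=[0,2,3]; indeg=(0,1,0,0,0,1,1,1)
step 4: output 4; order=[0,2,3,4]; indeg=(0,0,0,0,0,1,1,0)
step 5: output 1; order=[0,2,3,4,1]; indeg=(0,0,0,0,0,1,1,0)
step 6: output 7; order=[0,2,3,4,1,7]; indeg=(0,0,0,0,0,0,0,0)
step 7: output 5; order=[0,2,3,4,1,7,5]; indeg=(0,0,0,0,0,0,0,0)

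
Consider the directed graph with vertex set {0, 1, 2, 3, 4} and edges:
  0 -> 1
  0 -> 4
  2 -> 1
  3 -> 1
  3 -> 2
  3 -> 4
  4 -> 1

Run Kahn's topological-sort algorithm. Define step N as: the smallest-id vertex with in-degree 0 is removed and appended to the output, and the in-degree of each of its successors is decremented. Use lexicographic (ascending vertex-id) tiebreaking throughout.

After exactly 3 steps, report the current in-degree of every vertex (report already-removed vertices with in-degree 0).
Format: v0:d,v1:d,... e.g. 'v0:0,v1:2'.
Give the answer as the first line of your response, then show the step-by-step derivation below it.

v0:0,v1:1,v2:0,v3:0,v4:0

step 1: output 0; order=[0]; indeg=(0,3,1,0,1)
step 2: output 3; order=[0,3]; indeg=(0,2,0,0,0)
step 3: output 2; order=[0,3,2]; indeg=(0,1,0,0,0)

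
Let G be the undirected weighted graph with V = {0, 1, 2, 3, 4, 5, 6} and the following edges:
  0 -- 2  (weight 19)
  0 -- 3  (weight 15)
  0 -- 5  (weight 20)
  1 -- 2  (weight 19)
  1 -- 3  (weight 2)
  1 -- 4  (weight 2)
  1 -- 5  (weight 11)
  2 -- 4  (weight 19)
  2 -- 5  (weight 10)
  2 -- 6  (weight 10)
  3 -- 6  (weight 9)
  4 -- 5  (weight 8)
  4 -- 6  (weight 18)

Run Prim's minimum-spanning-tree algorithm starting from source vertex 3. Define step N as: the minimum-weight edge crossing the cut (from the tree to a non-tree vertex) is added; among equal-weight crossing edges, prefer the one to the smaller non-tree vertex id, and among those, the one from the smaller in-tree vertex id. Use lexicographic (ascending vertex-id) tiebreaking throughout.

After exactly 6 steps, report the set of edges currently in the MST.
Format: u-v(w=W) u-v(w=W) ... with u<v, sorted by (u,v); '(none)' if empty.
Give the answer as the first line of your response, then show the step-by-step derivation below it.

0-3(w=15) 1-3(w=2) 1-4(w=2) 2-5(w=10) 3-6(w=9) 4-5(w=8)

step 1: add edge 1-3 (w=2); MST = {1-3(w=2)}
step 2: add edge 1-4 (w=2); MST = {1-3(w=2) 1-4(w=2)}
step 3: add edge 4-5 (w=8); MST = {1-3(w=2) 1-4(w=2) 4-5(w=8)}
step 4: add edge 3-6 (w=9); MST = {1-3(w=2) 1-4(w=2) 3-6(w=9) 4-5(w=8)}
step 5: add edge 2-5 (w=10); MST = {1-3(w=2) 1-4(w=2) 2-5(w=10) 3-6(w=9) 4-5(w=8)}
step 6: add edge 0-3 (w=15); MST = {0-3(w=15) 1-3(w=2) 1-4(w=2) 2-5(w=10) 3-6(w=9) 4-5(w=8)}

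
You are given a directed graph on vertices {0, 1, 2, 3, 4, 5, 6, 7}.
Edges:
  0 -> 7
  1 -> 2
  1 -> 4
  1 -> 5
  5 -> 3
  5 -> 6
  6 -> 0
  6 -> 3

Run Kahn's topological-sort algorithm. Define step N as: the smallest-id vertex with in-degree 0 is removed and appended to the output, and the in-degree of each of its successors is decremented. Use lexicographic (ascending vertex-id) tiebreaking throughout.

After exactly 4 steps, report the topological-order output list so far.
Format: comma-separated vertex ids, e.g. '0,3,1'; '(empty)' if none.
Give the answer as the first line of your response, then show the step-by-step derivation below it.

1,2,4,5

step 1: output 1; order=[1]; indeg=(1,0,0,2,0,0,1,1)
step 2: output 2; order=[1,2]; indeg=(1,0,0,2,0,0,1,1)
step 3: output 4; order=[1,2,4]; indeg=(1,0,0,2,0,0,1,1)
step 4: output 5; order=[1,2,4,5]; indeg=(1,0,0,1,0,0,0,1)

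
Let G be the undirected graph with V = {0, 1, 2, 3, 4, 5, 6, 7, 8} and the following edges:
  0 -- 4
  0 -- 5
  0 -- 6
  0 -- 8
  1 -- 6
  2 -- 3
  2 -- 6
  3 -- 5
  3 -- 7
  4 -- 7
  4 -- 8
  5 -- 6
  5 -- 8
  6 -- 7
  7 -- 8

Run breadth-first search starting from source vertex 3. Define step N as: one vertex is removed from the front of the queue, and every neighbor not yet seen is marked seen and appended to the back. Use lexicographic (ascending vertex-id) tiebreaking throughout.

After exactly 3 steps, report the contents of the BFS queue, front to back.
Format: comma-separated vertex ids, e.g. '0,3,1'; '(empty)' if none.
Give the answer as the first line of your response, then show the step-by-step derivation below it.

7,6,0,8

step 1: dequeue 3; queue=[2,5,7]; order=3
step 2: dequeue 2; queue=[5,7,6]; order=3,2
step 3: dequeue 5; queue=[7,6,0,8]; order=3,2,5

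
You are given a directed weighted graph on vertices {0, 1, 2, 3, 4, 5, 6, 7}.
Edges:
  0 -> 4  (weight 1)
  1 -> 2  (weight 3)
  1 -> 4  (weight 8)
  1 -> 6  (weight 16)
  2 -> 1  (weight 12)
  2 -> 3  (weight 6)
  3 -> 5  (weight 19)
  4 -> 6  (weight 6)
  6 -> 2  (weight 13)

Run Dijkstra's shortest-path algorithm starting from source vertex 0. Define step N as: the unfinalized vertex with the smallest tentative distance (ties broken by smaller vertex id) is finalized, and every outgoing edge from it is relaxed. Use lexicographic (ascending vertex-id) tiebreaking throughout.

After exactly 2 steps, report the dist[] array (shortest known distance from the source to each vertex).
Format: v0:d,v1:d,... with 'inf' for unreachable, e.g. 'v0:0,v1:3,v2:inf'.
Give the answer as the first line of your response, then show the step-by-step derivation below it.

v0:0,v1:inf,v2:inf,v3:inf,v4:1,v5:inf,v6:7,v7:inf

step 1: dist = v0:0,v1:inf,v2:inf,v3:inf,v4:1,v5:inf,v6:inf,v7:inf
step 2: dist = v0:0,v1:inf,v2:inf,v3:inf,v4:1,v5:inf,v6:7,v7:inf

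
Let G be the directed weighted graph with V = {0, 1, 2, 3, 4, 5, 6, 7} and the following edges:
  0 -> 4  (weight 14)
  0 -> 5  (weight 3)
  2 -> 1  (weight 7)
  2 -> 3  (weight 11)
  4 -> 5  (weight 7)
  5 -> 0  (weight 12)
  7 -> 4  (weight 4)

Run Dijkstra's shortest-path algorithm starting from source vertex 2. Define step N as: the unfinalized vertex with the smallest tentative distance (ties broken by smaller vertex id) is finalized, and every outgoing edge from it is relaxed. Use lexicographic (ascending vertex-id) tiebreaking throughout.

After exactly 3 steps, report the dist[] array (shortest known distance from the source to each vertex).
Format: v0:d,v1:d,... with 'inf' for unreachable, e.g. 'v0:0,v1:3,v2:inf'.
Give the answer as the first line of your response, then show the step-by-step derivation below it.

v0:inf,v1:7,v2:0,v3:11,v4:inf,v5:inf,v6:inf,v7:inf

step 1: dist = v0:inf,v1:7,v2:0,v3:11,v4:inf,v5:inf,v6:inf,v7:inf
step 2: dist = v0:inf,v1:7,v2:0,v3:11,v4:inf,v5:inf,v6:inf,v7:inf
step 3: dist = v0:inf,v1:7,v2:0,v3:11,v4:inf,v5:inf,v6:inf,v7:inf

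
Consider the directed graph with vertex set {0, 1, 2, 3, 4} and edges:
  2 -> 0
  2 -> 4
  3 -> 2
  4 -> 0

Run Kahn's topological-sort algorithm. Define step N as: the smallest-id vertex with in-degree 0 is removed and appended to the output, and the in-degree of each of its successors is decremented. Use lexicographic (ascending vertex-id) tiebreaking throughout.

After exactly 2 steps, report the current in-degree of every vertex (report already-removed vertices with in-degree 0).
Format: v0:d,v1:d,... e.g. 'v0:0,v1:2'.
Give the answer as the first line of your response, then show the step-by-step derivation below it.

v0:2,v1:0,v2:0,v3:0,v4:1

step 1: output 1; order=[1]; indeg=(2,0,1,0,1)
step 2: output 3; order=[1,3]; indeg=(2,0,0,0,1)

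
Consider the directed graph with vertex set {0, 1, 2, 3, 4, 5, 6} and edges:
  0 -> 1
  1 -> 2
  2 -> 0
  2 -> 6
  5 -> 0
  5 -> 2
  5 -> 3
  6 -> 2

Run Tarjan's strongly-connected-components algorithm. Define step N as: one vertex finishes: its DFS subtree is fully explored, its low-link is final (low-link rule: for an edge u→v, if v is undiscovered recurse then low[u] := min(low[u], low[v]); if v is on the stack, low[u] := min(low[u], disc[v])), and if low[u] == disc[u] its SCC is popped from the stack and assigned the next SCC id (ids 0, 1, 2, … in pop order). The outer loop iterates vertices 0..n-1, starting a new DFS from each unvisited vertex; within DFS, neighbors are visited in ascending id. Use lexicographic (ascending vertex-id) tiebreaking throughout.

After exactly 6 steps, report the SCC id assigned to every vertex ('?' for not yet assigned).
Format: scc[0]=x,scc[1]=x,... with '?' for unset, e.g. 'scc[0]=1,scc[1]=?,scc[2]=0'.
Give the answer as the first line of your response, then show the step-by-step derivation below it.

scc[0]=0,scc[1]=0,scc[2]=0,scc[3]=1,scc[4]=2,scc[5]=?,scc[6]=0

step 1: low=(low[0]=0,low[1]=1,low[2]=0,low[3]=?,low[4]=?,low[5]=?,low[6]=2); scc=(scc[0]=?,scc[1]=?,scc[2]=?,scc[3]=?,scc[4]=?,scc[5]=?,scc[6]=?)
step 2: low=(low[0]=0,low[1]=1,low[2]=0,low[3]=?,low[4]=?,low[5]=?,low[6]=2); scc=(scc[0]=?,scc[1]=?,scc[2]=?,scc[3]=?,scc[4]=?,scc[5]=?,scc[6]=?)
step 3: low=(low[0]=0,low[1]=0,low[2]=0,low[3]=?,low[4]=?,low[5]=?,low[6]=2); scc=(scc[0]=?,scc[1]=?,scc[2]=?,scc[3]=?,scc[4]=?,scc[5]=?,scc[6]=?)
step 4: low=(low[0]=0,low[1]=0,low[2]=0,low[3]=?,low[4]=?,low[5]=?,low[6]=2); scc=(scc[0]=0,scc[1]=0,scc[2]=0,scc[3]=?,scc[4]=?,scc[5]=?,scc[6]=0)
step 5: low=(low[0]=0,low[1]=0,low[2]=0,low[3]=4,low[4]=?,low[5]=?,low[6]=2); scc=(scc[0]=0,scc[1]=0,scc[2]=0,scc[3]=1,scc[4]=?,scc[5]=?,scc[6]=0)
step 6: low=(low[0]=0,low[1]=0,low[2]=0,low[3]=4,low[4]=5,low[5]=?,low[6]=2); scc=(scc[0]=0,scc[1]=0,scc[2]=0,scc[3]=1,scc[4]=2,scc[5]=?,scc[6]=0)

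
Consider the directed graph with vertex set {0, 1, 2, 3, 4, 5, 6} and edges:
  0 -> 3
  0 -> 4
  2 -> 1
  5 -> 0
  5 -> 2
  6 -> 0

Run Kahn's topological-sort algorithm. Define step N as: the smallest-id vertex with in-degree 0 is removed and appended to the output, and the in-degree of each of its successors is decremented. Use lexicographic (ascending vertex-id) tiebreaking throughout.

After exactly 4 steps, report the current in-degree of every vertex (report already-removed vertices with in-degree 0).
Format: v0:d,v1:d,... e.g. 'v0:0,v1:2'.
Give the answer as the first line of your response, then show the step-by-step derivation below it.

v0:0,v1:0,v2:0,v3:1,v4:1,v5:0,v6:0

step 1: output 5; order=[5]; indeg=(1,1,0,1,1,0,0)
step 2: output 2; order=[5,2]; indeg=(1,0,0,1,1,0,0)
step 3: output 1; order=[5,2,1]; indeg=(1,0,0,1,1,0,0)
step 4: output 6; order=[5,2,1,6]; indeg=(0,0,0,1,1,0,0)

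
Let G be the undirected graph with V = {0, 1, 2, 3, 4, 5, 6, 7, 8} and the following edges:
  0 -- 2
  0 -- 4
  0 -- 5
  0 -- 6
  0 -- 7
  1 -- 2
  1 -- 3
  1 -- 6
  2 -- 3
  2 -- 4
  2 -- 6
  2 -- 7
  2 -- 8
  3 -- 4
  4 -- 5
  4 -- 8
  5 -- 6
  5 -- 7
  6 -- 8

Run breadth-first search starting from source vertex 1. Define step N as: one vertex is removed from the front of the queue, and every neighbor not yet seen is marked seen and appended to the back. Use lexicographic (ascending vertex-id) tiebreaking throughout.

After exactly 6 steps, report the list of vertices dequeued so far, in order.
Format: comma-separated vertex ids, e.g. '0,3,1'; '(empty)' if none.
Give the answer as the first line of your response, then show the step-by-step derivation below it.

1,2,3,6,0,4

step 1: dequeue 1; queue=[2,3,6]; order=1
step 2: dequeue 2; queue=[3,6,0,4,7,8]; order=1,2
step 3: dequeue 3; queue=[6,0,4,7,8]; order=1,2,3
step 4: dequeue 6; queue=[0,4,7,8,5]; order=1,2,3,6
step 5: dequeue 0; queue=[4,7,8,5]; order=1,2,3,6,0
step 6: dequeue 4; queue=[7,8,5]; order=1,2,3,6,0,4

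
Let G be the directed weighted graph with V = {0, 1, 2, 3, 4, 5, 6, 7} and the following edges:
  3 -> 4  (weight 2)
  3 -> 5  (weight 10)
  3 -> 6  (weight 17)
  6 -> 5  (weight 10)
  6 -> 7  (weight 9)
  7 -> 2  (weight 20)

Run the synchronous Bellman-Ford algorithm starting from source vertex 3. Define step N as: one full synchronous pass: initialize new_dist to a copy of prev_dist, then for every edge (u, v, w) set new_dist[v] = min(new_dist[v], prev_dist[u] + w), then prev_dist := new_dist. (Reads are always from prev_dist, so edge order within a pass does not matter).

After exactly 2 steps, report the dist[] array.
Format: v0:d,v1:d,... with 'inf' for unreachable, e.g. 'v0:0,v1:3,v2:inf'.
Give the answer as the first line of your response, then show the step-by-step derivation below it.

v0:inf,v1:inf,v2:inf,v3:0,v4:2,v5:10,v6:17,v7:26

step 1: dist = v0:inf,v1:inf,v2:inf,v3:0,v4:2,v5:10,v6:17,v7:inf
step 2: dist = v0:inf,v1:inf,v2:inf,v3:0,v4:2,v5:10,v6:17,v7:26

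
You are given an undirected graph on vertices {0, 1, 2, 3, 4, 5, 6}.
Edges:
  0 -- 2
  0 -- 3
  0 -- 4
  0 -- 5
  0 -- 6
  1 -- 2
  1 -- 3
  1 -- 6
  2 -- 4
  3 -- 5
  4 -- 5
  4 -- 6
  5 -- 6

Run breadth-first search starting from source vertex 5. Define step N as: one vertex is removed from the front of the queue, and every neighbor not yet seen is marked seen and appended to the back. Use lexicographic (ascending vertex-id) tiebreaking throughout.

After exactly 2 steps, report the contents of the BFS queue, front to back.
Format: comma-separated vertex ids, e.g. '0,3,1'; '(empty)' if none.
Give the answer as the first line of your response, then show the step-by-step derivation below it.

3,4,6,2

step 1: dequeue 5; queue=[0,3,4,6]; order=5
step 2: dequeue 0; queue=[3,4,6,2]; order=5,0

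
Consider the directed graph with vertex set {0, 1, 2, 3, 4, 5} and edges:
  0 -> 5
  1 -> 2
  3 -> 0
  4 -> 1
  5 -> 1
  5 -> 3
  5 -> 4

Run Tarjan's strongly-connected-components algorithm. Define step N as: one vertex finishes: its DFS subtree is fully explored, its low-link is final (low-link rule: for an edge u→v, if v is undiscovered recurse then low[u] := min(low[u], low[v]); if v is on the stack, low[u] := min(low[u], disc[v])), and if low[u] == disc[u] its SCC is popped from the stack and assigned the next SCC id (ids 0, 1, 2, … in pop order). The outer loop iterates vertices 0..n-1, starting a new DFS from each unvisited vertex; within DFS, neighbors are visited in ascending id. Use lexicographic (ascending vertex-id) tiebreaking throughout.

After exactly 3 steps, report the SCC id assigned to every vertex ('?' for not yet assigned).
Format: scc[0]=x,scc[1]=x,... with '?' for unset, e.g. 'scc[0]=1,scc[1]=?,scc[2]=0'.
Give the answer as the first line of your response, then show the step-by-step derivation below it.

scc[0]=?,scc[1]=1,scc[2]=0,scc[3]=?,scc[4]=?,scc[5]=?

step 1: low=(low[0]=0,low[1]=2,low[2]=3,low[3]=?,low[4]=?,low[5]=1); scc=(scc[0]=?,scc[1]=?,scc[2]=0,scc[3]=?,scc[4]=?,scc[5]=?)
step 2: low=(low[0]=0,low[1]=2,low[2]=3,low[3]=?,low[4]=?,low[5]=1); scc=(scc[0]=?,scc[1]=1,scc[2]=0,scc[3]=?,scc[4]=?,scc[5]=?)
step 3: low=(low[0]=0,low[1]=2,low[2]=3,low[3]=0,low[4]=?,low[5]=1); scc=(scc[0]=?,scc[1]=1,scc[2]=0,scc[3]=?,scc[4]=?,scc[5]=?)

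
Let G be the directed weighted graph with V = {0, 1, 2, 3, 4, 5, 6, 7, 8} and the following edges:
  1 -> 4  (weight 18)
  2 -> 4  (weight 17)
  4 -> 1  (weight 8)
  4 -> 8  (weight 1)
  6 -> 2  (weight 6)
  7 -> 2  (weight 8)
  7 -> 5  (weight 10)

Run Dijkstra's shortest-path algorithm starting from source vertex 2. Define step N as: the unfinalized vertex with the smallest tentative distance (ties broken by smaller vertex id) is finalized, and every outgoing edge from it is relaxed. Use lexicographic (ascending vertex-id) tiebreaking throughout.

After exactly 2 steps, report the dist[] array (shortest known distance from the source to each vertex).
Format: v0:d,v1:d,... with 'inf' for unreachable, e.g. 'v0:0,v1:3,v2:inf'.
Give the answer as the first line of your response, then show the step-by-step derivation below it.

v0:inf,v1:25,v2:0,v3:inf,v4:17,v5:inf,v6:inf,v7:inf,v8:18

step 1: dist = v0:inf,v1:inf,v2:0,v3:inf,v4:17,v5:inf,v6:inf,v7:inf,v8:inf
step 2: dist = v0:inf,v1:25,v2:0,v3:inf,v4:17,v5:inf,v6:inf,v7:inf,v8:18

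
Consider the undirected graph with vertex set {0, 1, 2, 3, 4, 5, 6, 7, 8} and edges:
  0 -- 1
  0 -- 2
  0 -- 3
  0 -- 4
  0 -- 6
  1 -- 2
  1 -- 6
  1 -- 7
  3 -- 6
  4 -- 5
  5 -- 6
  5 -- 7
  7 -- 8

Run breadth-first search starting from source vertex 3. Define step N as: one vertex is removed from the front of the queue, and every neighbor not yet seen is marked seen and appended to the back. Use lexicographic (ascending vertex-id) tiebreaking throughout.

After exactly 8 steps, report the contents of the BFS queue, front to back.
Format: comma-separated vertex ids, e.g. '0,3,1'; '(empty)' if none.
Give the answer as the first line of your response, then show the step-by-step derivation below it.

8

step 1: dequeue 3; queue=[0,6]; order=3
step 2: dequeue 0; queue=[6,1,2,4]; order=3,0
step 3: dequeue 6; queue=[1,2,4,5]; order=3,0,6
step 4: dequeue 1; queue=[2,4,5,7]; order=3,0,6,1
step 5: dequeue 2; queue=[4,5,7]; order=3,0,6,1,2
step 6: dequeue 4; queue=[5,7]; order=3,0,6,1,2,4
step 7: dequeue 5; queue=[7]; order=3,0,6,1,2,4,5
step 8: dequeue 7; queue=[8]; order=3,0,6,1,2,4,5,7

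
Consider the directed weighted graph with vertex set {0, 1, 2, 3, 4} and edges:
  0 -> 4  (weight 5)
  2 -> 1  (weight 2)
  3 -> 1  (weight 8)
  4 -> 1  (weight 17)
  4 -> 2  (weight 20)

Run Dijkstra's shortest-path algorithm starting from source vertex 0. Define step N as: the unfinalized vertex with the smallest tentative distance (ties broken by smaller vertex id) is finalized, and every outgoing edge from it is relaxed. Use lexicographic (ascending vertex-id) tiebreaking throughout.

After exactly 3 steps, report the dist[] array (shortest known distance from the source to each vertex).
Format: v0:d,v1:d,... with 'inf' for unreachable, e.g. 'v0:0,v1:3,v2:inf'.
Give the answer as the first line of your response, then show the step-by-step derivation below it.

v0:0,v1:22,v2:25,v3:inf,v4:5

step 1: dist = v0:0,v1:inf,v2:inf,v3:inf,v4:5
step 2: dist = v0:0,v1:22,v2:25,v3:inf,v4:5
step 3: dist = v0:0,v1:22,v2:25,v3:inf,v4:5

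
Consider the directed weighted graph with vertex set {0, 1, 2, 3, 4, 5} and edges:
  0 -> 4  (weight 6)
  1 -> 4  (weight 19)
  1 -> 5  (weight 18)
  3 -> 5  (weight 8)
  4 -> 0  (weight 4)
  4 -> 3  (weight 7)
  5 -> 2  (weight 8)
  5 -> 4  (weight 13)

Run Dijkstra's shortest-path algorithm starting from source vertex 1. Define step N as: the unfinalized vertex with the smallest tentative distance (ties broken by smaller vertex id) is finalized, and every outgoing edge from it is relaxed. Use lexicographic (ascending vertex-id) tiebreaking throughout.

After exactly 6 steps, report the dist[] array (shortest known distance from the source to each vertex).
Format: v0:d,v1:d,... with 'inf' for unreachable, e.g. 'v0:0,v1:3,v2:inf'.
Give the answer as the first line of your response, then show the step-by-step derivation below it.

v0:23,v1:0,v2:26,v3:26,v4:19,v5:18

step 1: dist = v0:inf,v1:0,v2:inf,v3:inf,v4:19,v5:18
step 2: dist = v0:inf,v1:0,v2:26,v3:inf,v4:19,v5:18
step 3: dist = v0:23,v1:0,v2:26,v3:26,v4:19,v5:18
step 4: dist = v0:23,v1:0,v2:26,v3:26,v4:19,v5:18
step 5: dist = v0:23,v1:0,v2:26,v3:26,v4:19,v5:18
step 6: dist = v0:23,v1:0,v2:26,v3:26,v4:19,v5:18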